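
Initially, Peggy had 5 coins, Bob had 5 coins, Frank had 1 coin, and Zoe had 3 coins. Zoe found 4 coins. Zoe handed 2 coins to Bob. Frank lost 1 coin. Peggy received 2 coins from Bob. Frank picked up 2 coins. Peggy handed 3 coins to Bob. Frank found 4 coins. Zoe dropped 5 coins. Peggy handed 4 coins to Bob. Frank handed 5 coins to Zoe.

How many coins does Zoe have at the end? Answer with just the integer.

Answer: 5

Derivation:
Tracking counts step by step:
Start: Peggy=5, Bob=5, Frank=1, Zoe=3
Event 1 (Zoe +4): Zoe: 3 -> 7. State: Peggy=5, Bob=5, Frank=1, Zoe=7
Event 2 (Zoe -> Bob, 2): Zoe: 7 -> 5, Bob: 5 -> 7. State: Peggy=5, Bob=7, Frank=1, Zoe=5
Event 3 (Frank -1): Frank: 1 -> 0. State: Peggy=5, Bob=7, Frank=0, Zoe=5
Event 4 (Bob -> Peggy, 2): Bob: 7 -> 5, Peggy: 5 -> 7. State: Peggy=7, Bob=5, Frank=0, Zoe=5
Event 5 (Frank +2): Frank: 0 -> 2. State: Peggy=7, Bob=5, Frank=2, Zoe=5
Event 6 (Peggy -> Bob, 3): Peggy: 7 -> 4, Bob: 5 -> 8. State: Peggy=4, Bob=8, Frank=2, Zoe=5
Event 7 (Frank +4): Frank: 2 -> 6. State: Peggy=4, Bob=8, Frank=6, Zoe=5
Event 8 (Zoe -5): Zoe: 5 -> 0. State: Peggy=4, Bob=8, Frank=6, Zoe=0
Event 9 (Peggy -> Bob, 4): Peggy: 4 -> 0, Bob: 8 -> 12. State: Peggy=0, Bob=12, Frank=6, Zoe=0
Event 10 (Frank -> Zoe, 5): Frank: 6 -> 1, Zoe: 0 -> 5. State: Peggy=0, Bob=12, Frank=1, Zoe=5

Zoe's final count: 5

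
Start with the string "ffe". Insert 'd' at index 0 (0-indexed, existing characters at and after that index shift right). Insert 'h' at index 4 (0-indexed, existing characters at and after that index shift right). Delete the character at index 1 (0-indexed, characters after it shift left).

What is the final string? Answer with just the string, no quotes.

Answer: dfeh

Derivation:
Applying each edit step by step:
Start: "ffe"
Op 1 (insert 'd' at idx 0): "ffe" -> "dffe"
Op 2 (insert 'h' at idx 4): "dffe" -> "dffeh"
Op 3 (delete idx 1 = 'f'): "dffeh" -> "dfeh"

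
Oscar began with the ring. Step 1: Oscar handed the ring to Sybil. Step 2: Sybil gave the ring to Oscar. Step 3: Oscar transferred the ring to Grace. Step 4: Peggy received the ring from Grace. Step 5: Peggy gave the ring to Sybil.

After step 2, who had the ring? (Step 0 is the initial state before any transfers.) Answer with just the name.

Tracking the ring holder through step 2:
After step 0 (start): Oscar
After step 1: Sybil
After step 2: Oscar

At step 2, the holder is Oscar.

Answer: Oscar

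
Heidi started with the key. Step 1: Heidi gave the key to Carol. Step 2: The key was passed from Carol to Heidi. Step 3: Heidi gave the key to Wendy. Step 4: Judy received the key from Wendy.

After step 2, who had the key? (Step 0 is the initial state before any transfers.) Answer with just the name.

Tracking the key holder through step 2:
After step 0 (start): Heidi
After step 1: Carol
After step 2: Heidi

At step 2, the holder is Heidi.

Answer: Heidi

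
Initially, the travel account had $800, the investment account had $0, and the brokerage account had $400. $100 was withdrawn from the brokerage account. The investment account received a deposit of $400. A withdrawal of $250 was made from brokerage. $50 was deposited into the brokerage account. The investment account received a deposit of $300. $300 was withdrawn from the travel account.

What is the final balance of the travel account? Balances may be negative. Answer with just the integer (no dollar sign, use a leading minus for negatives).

Answer: 500

Derivation:
Tracking account balances step by step:
Start: travel=800, investment=0, brokerage=400
Event 1 (withdraw 100 from brokerage): brokerage: 400 - 100 = 300. Balances: travel=800, investment=0, brokerage=300
Event 2 (deposit 400 to investment): investment: 0 + 400 = 400. Balances: travel=800, investment=400, brokerage=300
Event 3 (withdraw 250 from brokerage): brokerage: 300 - 250 = 50. Balances: travel=800, investment=400, brokerage=50
Event 4 (deposit 50 to brokerage): brokerage: 50 + 50 = 100. Balances: travel=800, investment=400, brokerage=100
Event 5 (deposit 300 to investment): investment: 400 + 300 = 700. Balances: travel=800, investment=700, brokerage=100
Event 6 (withdraw 300 from travel): travel: 800 - 300 = 500. Balances: travel=500, investment=700, brokerage=100

Final balance of travel: 500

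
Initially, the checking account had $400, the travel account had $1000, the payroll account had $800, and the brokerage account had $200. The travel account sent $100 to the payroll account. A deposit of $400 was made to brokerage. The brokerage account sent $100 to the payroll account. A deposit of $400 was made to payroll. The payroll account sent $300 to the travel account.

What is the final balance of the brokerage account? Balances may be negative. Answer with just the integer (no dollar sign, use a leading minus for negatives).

Tracking account balances step by step:
Start: checking=400, travel=1000, payroll=800, brokerage=200
Event 1 (transfer 100 travel -> payroll): travel: 1000 - 100 = 900, payroll: 800 + 100 = 900. Balances: checking=400, travel=900, payroll=900, brokerage=200
Event 2 (deposit 400 to brokerage): brokerage: 200 + 400 = 600. Balances: checking=400, travel=900, payroll=900, brokerage=600
Event 3 (transfer 100 brokerage -> payroll): brokerage: 600 - 100 = 500, payroll: 900 + 100 = 1000. Balances: checking=400, travel=900, payroll=1000, brokerage=500
Event 4 (deposit 400 to payroll): payroll: 1000 + 400 = 1400. Balances: checking=400, travel=900, payroll=1400, brokerage=500
Event 5 (transfer 300 payroll -> travel): payroll: 1400 - 300 = 1100, travel: 900 + 300 = 1200. Balances: checking=400, travel=1200, payroll=1100, brokerage=500

Final balance of brokerage: 500

Answer: 500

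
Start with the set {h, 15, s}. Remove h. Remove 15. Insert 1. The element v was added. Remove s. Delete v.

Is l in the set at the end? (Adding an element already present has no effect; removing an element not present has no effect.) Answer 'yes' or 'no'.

Answer: no

Derivation:
Tracking the set through each operation:
Start: {15, h, s}
Event 1 (remove h): removed. Set: {15, s}
Event 2 (remove 15): removed. Set: {s}
Event 3 (add 1): added. Set: {1, s}
Event 4 (add v): added. Set: {1, s, v}
Event 5 (remove s): removed. Set: {1, v}
Event 6 (remove v): removed. Set: {1}

Final set: {1} (size 1)
l is NOT in the final set.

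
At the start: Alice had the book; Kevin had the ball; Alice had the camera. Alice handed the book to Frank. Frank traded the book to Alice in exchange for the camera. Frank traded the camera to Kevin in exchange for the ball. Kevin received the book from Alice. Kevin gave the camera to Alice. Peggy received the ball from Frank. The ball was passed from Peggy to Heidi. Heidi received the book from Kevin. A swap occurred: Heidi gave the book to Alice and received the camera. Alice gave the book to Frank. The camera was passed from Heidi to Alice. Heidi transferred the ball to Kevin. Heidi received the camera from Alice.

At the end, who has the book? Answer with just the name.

Tracking all object holders:
Start: book:Alice, ball:Kevin, camera:Alice
Event 1 (give book: Alice -> Frank). State: book:Frank, ball:Kevin, camera:Alice
Event 2 (swap book<->camera: now book:Alice, camera:Frank). State: book:Alice, ball:Kevin, camera:Frank
Event 3 (swap camera<->ball: now camera:Kevin, ball:Frank). State: book:Alice, ball:Frank, camera:Kevin
Event 4 (give book: Alice -> Kevin). State: book:Kevin, ball:Frank, camera:Kevin
Event 5 (give camera: Kevin -> Alice). State: book:Kevin, ball:Frank, camera:Alice
Event 6 (give ball: Frank -> Peggy). State: book:Kevin, ball:Peggy, camera:Alice
Event 7 (give ball: Peggy -> Heidi). State: book:Kevin, ball:Heidi, camera:Alice
Event 8 (give book: Kevin -> Heidi). State: book:Heidi, ball:Heidi, camera:Alice
Event 9 (swap book<->camera: now book:Alice, camera:Heidi). State: book:Alice, ball:Heidi, camera:Heidi
Event 10 (give book: Alice -> Frank). State: book:Frank, ball:Heidi, camera:Heidi
Event 11 (give camera: Heidi -> Alice). State: book:Frank, ball:Heidi, camera:Alice
Event 12 (give ball: Heidi -> Kevin). State: book:Frank, ball:Kevin, camera:Alice
Event 13 (give camera: Alice -> Heidi). State: book:Frank, ball:Kevin, camera:Heidi

Final state: book:Frank, ball:Kevin, camera:Heidi
The book is held by Frank.

Answer: Frank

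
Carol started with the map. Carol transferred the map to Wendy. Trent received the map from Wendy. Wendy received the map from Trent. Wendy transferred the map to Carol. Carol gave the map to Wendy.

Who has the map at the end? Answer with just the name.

Answer: Wendy

Derivation:
Tracking the map through each event:
Start: Carol has the map.
After event 1: Wendy has the map.
After event 2: Trent has the map.
After event 3: Wendy has the map.
After event 4: Carol has the map.
After event 5: Wendy has the map.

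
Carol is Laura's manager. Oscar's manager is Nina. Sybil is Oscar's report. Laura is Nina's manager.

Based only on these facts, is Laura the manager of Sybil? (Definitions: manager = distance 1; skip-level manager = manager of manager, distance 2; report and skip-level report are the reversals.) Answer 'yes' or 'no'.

Answer: no

Derivation:
Reconstructing the manager chain from the given facts:
  Carol -> Laura -> Nina -> Oscar -> Sybil
(each arrow means 'manager of the next')
Positions in the chain (0 = top):
  position of Carol: 0
  position of Laura: 1
  position of Nina: 2
  position of Oscar: 3
  position of Sybil: 4

Laura is at position 1, Sybil is at position 4; signed distance (j - i) = 3.
'manager' requires j - i = 1. Actual distance is 3, so the relation does NOT hold.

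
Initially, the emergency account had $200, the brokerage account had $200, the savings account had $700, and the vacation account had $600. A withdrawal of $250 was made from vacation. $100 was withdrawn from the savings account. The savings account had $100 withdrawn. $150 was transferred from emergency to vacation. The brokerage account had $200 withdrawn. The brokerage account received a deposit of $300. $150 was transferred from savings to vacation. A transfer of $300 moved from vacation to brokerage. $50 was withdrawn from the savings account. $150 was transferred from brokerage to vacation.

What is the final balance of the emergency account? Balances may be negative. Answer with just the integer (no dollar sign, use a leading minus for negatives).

Tracking account balances step by step:
Start: emergency=200, brokerage=200, savings=700, vacation=600
Event 1 (withdraw 250 from vacation): vacation: 600 - 250 = 350. Balances: emergency=200, brokerage=200, savings=700, vacation=350
Event 2 (withdraw 100 from savings): savings: 700 - 100 = 600. Balances: emergency=200, brokerage=200, savings=600, vacation=350
Event 3 (withdraw 100 from savings): savings: 600 - 100 = 500. Balances: emergency=200, brokerage=200, savings=500, vacation=350
Event 4 (transfer 150 emergency -> vacation): emergency: 200 - 150 = 50, vacation: 350 + 150 = 500. Balances: emergency=50, brokerage=200, savings=500, vacation=500
Event 5 (withdraw 200 from brokerage): brokerage: 200 - 200 = 0. Balances: emergency=50, brokerage=0, savings=500, vacation=500
Event 6 (deposit 300 to brokerage): brokerage: 0 + 300 = 300. Balances: emergency=50, brokerage=300, savings=500, vacation=500
Event 7 (transfer 150 savings -> vacation): savings: 500 - 150 = 350, vacation: 500 + 150 = 650. Balances: emergency=50, brokerage=300, savings=350, vacation=650
Event 8 (transfer 300 vacation -> brokerage): vacation: 650 - 300 = 350, brokerage: 300 + 300 = 600. Balances: emergency=50, brokerage=600, savings=350, vacation=350
Event 9 (withdraw 50 from savings): savings: 350 - 50 = 300. Balances: emergency=50, brokerage=600, savings=300, vacation=350
Event 10 (transfer 150 brokerage -> vacation): brokerage: 600 - 150 = 450, vacation: 350 + 150 = 500. Balances: emergency=50, brokerage=450, savings=300, vacation=500

Final balance of emergency: 50

Answer: 50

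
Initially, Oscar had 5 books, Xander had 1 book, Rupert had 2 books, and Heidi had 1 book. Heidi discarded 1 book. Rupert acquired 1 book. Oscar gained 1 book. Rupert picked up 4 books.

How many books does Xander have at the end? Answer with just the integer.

Tracking counts step by step:
Start: Oscar=5, Xander=1, Rupert=2, Heidi=1
Event 1 (Heidi -1): Heidi: 1 -> 0. State: Oscar=5, Xander=1, Rupert=2, Heidi=0
Event 2 (Rupert +1): Rupert: 2 -> 3. State: Oscar=5, Xander=1, Rupert=3, Heidi=0
Event 3 (Oscar +1): Oscar: 5 -> 6. State: Oscar=6, Xander=1, Rupert=3, Heidi=0
Event 4 (Rupert +4): Rupert: 3 -> 7. State: Oscar=6, Xander=1, Rupert=7, Heidi=0

Xander's final count: 1

Answer: 1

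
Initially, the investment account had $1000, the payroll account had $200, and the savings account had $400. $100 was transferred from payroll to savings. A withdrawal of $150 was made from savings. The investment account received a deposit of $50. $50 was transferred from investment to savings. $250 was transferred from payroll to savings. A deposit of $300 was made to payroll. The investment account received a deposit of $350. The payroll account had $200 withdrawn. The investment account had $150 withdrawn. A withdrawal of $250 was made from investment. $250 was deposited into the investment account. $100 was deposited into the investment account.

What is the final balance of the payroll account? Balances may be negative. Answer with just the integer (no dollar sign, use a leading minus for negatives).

Answer: -50

Derivation:
Tracking account balances step by step:
Start: investment=1000, payroll=200, savings=400
Event 1 (transfer 100 payroll -> savings): payroll: 200 - 100 = 100, savings: 400 + 100 = 500. Balances: investment=1000, payroll=100, savings=500
Event 2 (withdraw 150 from savings): savings: 500 - 150 = 350. Balances: investment=1000, payroll=100, savings=350
Event 3 (deposit 50 to investment): investment: 1000 + 50 = 1050. Balances: investment=1050, payroll=100, savings=350
Event 4 (transfer 50 investment -> savings): investment: 1050 - 50 = 1000, savings: 350 + 50 = 400. Balances: investment=1000, payroll=100, savings=400
Event 5 (transfer 250 payroll -> savings): payroll: 100 - 250 = -150, savings: 400 + 250 = 650. Balances: investment=1000, payroll=-150, savings=650
Event 6 (deposit 300 to payroll): payroll: -150 + 300 = 150. Balances: investment=1000, payroll=150, savings=650
Event 7 (deposit 350 to investment): investment: 1000 + 350 = 1350. Balances: investment=1350, payroll=150, savings=650
Event 8 (withdraw 200 from payroll): payroll: 150 - 200 = -50. Balances: investment=1350, payroll=-50, savings=650
Event 9 (withdraw 150 from investment): investment: 1350 - 150 = 1200. Balances: investment=1200, payroll=-50, savings=650
Event 10 (withdraw 250 from investment): investment: 1200 - 250 = 950. Balances: investment=950, payroll=-50, savings=650
Event 11 (deposit 250 to investment): investment: 950 + 250 = 1200. Balances: investment=1200, payroll=-50, savings=650
Event 12 (deposit 100 to investment): investment: 1200 + 100 = 1300. Balances: investment=1300, payroll=-50, savings=650

Final balance of payroll: -50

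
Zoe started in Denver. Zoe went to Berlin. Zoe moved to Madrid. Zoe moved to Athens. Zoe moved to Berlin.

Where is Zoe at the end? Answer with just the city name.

Answer: Berlin

Derivation:
Tracking Zoe's location:
Start: Zoe is in Denver.
After move 1: Denver -> Berlin. Zoe is in Berlin.
After move 2: Berlin -> Madrid. Zoe is in Madrid.
After move 3: Madrid -> Athens. Zoe is in Athens.
After move 4: Athens -> Berlin. Zoe is in Berlin.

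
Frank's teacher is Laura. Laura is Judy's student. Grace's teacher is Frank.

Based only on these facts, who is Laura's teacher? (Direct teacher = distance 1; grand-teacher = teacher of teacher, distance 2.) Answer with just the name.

Reconstructing the teacher chain from the given facts:
  Judy -> Laura -> Frank -> Grace
(each arrow means 'teacher of the next')
Positions in the chain (0 = top):
  position of Judy: 0
  position of Laura: 1
  position of Frank: 2
  position of Grace: 3

Laura is at position 1; the teacher is 1 step up the chain, i.e. position 0: Judy.

Answer: Judy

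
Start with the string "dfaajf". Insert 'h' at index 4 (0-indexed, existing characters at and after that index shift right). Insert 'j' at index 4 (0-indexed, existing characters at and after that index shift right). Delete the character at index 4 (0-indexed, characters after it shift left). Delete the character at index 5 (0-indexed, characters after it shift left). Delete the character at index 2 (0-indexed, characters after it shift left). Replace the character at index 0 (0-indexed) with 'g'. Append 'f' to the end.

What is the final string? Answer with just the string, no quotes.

Applying each edit step by step:
Start: "dfaajf"
Op 1 (insert 'h' at idx 4): "dfaajf" -> "dfaahjf"
Op 2 (insert 'j' at idx 4): "dfaahjf" -> "dfaajhjf"
Op 3 (delete idx 4 = 'j'): "dfaajhjf" -> "dfaahjf"
Op 4 (delete idx 5 = 'j'): "dfaahjf" -> "dfaahf"
Op 5 (delete idx 2 = 'a'): "dfaahf" -> "dfahf"
Op 6 (replace idx 0: 'd' -> 'g'): "dfahf" -> "gfahf"
Op 7 (append 'f'): "gfahf" -> "gfahff"

Answer: gfahff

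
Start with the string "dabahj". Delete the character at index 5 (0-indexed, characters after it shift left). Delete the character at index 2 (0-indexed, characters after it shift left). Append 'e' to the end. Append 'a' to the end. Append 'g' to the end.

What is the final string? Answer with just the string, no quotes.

Answer: daaheag

Derivation:
Applying each edit step by step:
Start: "dabahj"
Op 1 (delete idx 5 = 'j'): "dabahj" -> "dabah"
Op 2 (delete idx 2 = 'b'): "dabah" -> "daah"
Op 3 (append 'e'): "daah" -> "daahe"
Op 4 (append 'a'): "daahe" -> "daahea"
Op 5 (append 'g'): "daahea" -> "daaheag"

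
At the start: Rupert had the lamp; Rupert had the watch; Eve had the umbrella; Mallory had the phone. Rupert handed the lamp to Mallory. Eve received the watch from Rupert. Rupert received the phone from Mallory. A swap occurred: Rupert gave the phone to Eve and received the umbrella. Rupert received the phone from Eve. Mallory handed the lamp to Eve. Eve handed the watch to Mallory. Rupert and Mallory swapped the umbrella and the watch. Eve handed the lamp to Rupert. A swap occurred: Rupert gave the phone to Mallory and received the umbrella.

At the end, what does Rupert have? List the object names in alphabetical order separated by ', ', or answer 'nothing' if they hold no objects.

Tracking all object holders:
Start: lamp:Rupert, watch:Rupert, umbrella:Eve, phone:Mallory
Event 1 (give lamp: Rupert -> Mallory). State: lamp:Mallory, watch:Rupert, umbrella:Eve, phone:Mallory
Event 2 (give watch: Rupert -> Eve). State: lamp:Mallory, watch:Eve, umbrella:Eve, phone:Mallory
Event 3 (give phone: Mallory -> Rupert). State: lamp:Mallory, watch:Eve, umbrella:Eve, phone:Rupert
Event 4 (swap phone<->umbrella: now phone:Eve, umbrella:Rupert). State: lamp:Mallory, watch:Eve, umbrella:Rupert, phone:Eve
Event 5 (give phone: Eve -> Rupert). State: lamp:Mallory, watch:Eve, umbrella:Rupert, phone:Rupert
Event 6 (give lamp: Mallory -> Eve). State: lamp:Eve, watch:Eve, umbrella:Rupert, phone:Rupert
Event 7 (give watch: Eve -> Mallory). State: lamp:Eve, watch:Mallory, umbrella:Rupert, phone:Rupert
Event 8 (swap umbrella<->watch: now umbrella:Mallory, watch:Rupert). State: lamp:Eve, watch:Rupert, umbrella:Mallory, phone:Rupert
Event 9 (give lamp: Eve -> Rupert). State: lamp:Rupert, watch:Rupert, umbrella:Mallory, phone:Rupert
Event 10 (swap phone<->umbrella: now phone:Mallory, umbrella:Rupert). State: lamp:Rupert, watch:Rupert, umbrella:Rupert, phone:Mallory

Final state: lamp:Rupert, watch:Rupert, umbrella:Rupert, phone:Mallory
Rupert holds: lamp, umbrella, watch.

Answer: lamp, umbrella, watch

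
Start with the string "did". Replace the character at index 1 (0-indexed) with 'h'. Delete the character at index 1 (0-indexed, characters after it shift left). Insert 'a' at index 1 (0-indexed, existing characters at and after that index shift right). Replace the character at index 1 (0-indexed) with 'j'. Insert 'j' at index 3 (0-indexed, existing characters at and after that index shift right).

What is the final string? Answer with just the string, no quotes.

Applying each edit step by step:
Start: "did"
Op 1 (replace idx 1: 'i' -> 'h'): "did" -> "dhd"
Op 2 (delete idx 1 = 'h'): "dhd" -> "dd"
Op 3 (insert 'a' at idx 1): "dd" -> "dad"
Op 4 (replace idx 1: 'a' -> 'j'): "dad" -> "djd"
Op 5 (insert 'j' at idx 3): "djd" -> "djdj"

Answer: djdj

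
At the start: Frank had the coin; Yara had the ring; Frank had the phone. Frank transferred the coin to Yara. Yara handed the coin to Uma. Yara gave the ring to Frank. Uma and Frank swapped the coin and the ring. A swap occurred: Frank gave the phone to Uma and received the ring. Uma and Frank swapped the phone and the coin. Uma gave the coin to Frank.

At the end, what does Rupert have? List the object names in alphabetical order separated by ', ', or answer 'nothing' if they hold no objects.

Answer: nothing

Derivation:
Tracking all object holders:
Start: coin:Frank, ring:Yara, phone:Frank
Event 1 (give coin: Frank -> Yara). State: coin:Yara, ring:Yara, phone:Frank
Event 2 (give coin: Yara -> Uma). State: coin:Uma, ring:Yara, phone:Frank
Event 3 (give ring: Yara -> Frank). State: coin:Uma, ring:Frank, phone:Frank
Event 4 (swap coin<->ring: now coin:Frank, ring:Uma). State: coin:Frank, ring:Uma, phone:Frank
Event 5 (swap phone<->ring: now phone:Uma, ring:Frank). State: coin:Frank, ring:Frank, phone:Uma
Event 6 (swap phone<->coin: now phone:Frank, coin:Uma). State: coin:Uma, ring:Frank, phone:Frank
Event 7 (give coin: Uma -> Frank). State: coin:Frank, ring:Frank, phone:Frank

Final state: coin:Frank, ring:Frank, phone:Frank
Rupert holds: (nothing).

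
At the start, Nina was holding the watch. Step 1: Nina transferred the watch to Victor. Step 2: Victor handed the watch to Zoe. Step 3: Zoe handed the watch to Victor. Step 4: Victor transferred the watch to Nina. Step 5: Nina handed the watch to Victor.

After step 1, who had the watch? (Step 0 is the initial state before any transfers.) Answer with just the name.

Tracking the watch holder through step 1:
After step 0 (start): Nina
After step 1: Victor

At step 1, the holder is Victor.

Answer: Victor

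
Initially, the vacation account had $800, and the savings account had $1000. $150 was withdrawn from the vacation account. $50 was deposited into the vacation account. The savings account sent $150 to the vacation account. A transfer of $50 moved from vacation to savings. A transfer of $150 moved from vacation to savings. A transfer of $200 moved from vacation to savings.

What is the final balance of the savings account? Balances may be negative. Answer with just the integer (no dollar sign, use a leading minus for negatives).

Answer: 1250

Derivation:
Tracking account balances step by step:
Start: vacation=800, savings=1000
Event 1 (withdraw 150 from vacation): vacation: 800 - 150 = 650. Balances: vacation=650, savings=1000
Event 2 (deposit 50 to vacation): vacation: 650 + 50 = 700. Balances: vacation=700, savings=1000
Event 3 (transfer 150 savings -> vacation): savings: 1000 - 150 = 850, vacation: 700 + 150 = 850. Balances: vacation=850, savings=850
Event 4 (transfer 50 vacation -> savings): vacation: 850 - 50 = 800, savings: 850 + 50 = 900. Balances: vacation=800, savings=900
Event 5 (transfer 150 vacation -> savings): vacation: 800 - 150 = 650, savings: 900 + 150 = 1050. Balances: vacation=650, savings=1050
Event 6 (transfer 200 vacation -> savings): vacation: 650 - 200 = 450, savings: 1050 + 200 = 1250. Balances: vacation=450, savings=1250

Final balance of savings: 1250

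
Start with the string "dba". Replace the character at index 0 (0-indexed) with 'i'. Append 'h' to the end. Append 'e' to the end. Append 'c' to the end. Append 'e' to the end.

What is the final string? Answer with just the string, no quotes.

Applying each edit step by step:
Start: "dba"
Op 1 (replace idx 0: 'd' -> 'i'): "dba" -> "iba"
Op 2 (append 'h'): "iba" -> "ibah"
Op 3 (append 'e'): "ibah" -> "ibahe"
Op 4 (append 'c'): "ibahe" -> "ibahec"
Op 5 (append 'e'): "ibahec" -> "ibahece"

Answer: ibahece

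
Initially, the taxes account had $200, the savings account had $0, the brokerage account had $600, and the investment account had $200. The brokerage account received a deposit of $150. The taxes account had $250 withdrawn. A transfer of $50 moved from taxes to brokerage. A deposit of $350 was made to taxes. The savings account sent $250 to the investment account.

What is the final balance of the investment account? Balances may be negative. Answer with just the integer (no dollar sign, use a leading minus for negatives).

Answer: 450

Derivation:
Tracking account balances step by step:
Start: taxes=200, savings=0, brokerage=600, investment=200
Event 1 (deposit 150 to brokerage): brokerage: 600 + 150 = 750. Balances: taxes=200, savings=0, brokerage=750, investment=200
Event 2 (withdraw 250 from taxes): taxes: 200 - 250 = -50. Balances: taxes=-50, savings=0, brokerage=750, investment=200
Event 3 (transfer 50 taxes -> brokerage): taxes: -50 - 50 = -100, brokerage: 750 + 50 = 800. Balances: taxes=-100, savings=0, brokerage=800, investment=200
Event 4 (deposit 350 to taxes): taxes: -100 + 350 = 250. Balances: taxes=250, savings=0, brokerage=800, investment=200
Event 5 (transfer 250 savings -> investment): savings: 0 - 250 = -250, investment: 200 + 250 = 450. Balances: taxes=250, savings=-250, brokerage=800, investment=450

Final balance of investment: 450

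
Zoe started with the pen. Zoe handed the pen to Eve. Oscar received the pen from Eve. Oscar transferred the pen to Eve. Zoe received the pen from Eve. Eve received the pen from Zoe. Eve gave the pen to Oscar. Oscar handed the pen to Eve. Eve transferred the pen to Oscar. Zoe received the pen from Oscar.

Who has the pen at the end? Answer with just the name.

Answer: Zoe

Derivation:
Tracking the pen through each event:
Start: Zoe has the pen.
After event 1: Eve has the pen.
After event 2: Oscar has the pen.
After event 3: Eve has the pen.
After event 4: Zoe has the pen.
After event 5: Eve has the pen.
After event 6: Oscar has the pen.
After event 7: Eve has the pen.
After event 8: Oscar has the pen.
After event 9: Zoe has the pen.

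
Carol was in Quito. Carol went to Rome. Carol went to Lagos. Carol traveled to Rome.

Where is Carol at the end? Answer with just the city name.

Answer: Rome

Derivation:
Tracking Carol's location:
Start: Carol is in Quito.
After move 1: Quito -> Rome. Carol is in Rome.
After move 2: Rome -> Lagos. Carol is in Lagos.
After move 3: Lagos -> Rome. Carol is in Rome.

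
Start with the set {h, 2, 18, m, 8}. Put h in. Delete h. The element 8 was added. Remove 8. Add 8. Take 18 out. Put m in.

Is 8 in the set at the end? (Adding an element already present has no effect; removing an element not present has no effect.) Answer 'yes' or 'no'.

Tracking the set through each operation:
Start: {18, 2, 8, h, m}
Event 1 (add h): already present, no change. Set: {18, 2, 8, h, m}
Event 2 (remove h): removed. Set: {18, 2, 8, m}
Event 3 (add 8): already present, no change. Set: {18, 2, 8, m}
Event 4 (remove 8): removed. Set: {18, 2, m}
Event 5 (add 8): added. Set: {18, 2, 8, m}
Event 6 (remove 18): removed. Set: {2, 8, m}
Event 7 (add m): already present, no change. Set: {2, 8, m}

Final set: {2, 8, m} (size 3)
8 is in the final set.

Answer: yes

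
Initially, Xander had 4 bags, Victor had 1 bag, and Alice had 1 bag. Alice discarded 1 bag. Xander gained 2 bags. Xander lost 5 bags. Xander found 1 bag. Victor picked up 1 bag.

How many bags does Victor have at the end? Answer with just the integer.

Answer: 2

Derivation:
Tracking counts step by step:
Start: Xander=4, Victor=1, Alice=1
Event 1 (Alice -1): Alice: 1 -> 0. State: Xander=4, Victor=1, Alice=0
Event 2 (Xander +2): Xander: 4 -> 6. State: Xander=6, Victor=1, Alice=0
Event 3 (Xander -5): Xander: 6 -> 1. State: Xander=1, Victor=1, Alice=0
Event 4 (Xander +1): Xander: 1 -> 2. State: Xander=2, Victor=1, Alice=0
Event 5 (Victor +1): Victor: 1 -> 2. State: Xander=2, Victor=2, Alice=0

Victor's final count: 2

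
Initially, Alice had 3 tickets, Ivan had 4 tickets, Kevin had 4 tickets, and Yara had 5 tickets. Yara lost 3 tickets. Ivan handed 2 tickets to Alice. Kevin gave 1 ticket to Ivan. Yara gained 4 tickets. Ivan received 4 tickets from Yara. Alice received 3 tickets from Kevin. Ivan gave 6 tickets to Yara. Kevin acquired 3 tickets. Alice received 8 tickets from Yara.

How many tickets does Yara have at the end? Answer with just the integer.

Tracking counts step by step:
Start: Alice=3, Ivan=4, Kevin=4, Yara=5
Event 1 (Yara -3): Yara: 5 -> 2. State: Alice=3, Ivan=4, Kevin=4, Yara=2
Event 2 (Ivan -> Alice, 2): Ivan: 4 -> 2, Alice: 3 -> 5. State: Alice=5, Ivan=2, Kevin=4, Yara=2
Event 3 (Kevin -> Ivan, 1): Kevin: 4 -> 3, Ivan: 2 -> 3. State: Alice=5, Ivan=3, Kevin=3, Yara=2
Event 4 (Yara +4): Yara: 2 -> 6. State: Alice=5, Ivan=3, Kevin=3, Yara=6
Event 5 (Yara -> Ivan, 4): Yara: 6 -> 2, Ivan: 3 -> 7. State: Alice=5, Ivan=7, Kevin=3, Yara=2
Event 6 (Kevin -> Alice, 3): Kevin: 3 -> 0, Alice: 5 -> 8. State: Alice=8, Ivan=7, Kevin=0, Yara=2
Event 7 (Ivan -> Yara, 6): Ivan: 7 -> 1, Yara: 2 -> 8. State: Alice=8, Ivan=1, Kevin=0, Yara=8
Event 8 (Kevin +3): Kevin: 0 -> 3. State: Alice=8, Ivan=1, Kevin=3, Yara=8
Event 9 (Yara -> Alice, 8): Yara: 8 -> 0, Alice: 8 -> 16. State: Alice=16, Ivan=1, Kevin=3, Yara=0

Yara's final count: 0

Answer: 0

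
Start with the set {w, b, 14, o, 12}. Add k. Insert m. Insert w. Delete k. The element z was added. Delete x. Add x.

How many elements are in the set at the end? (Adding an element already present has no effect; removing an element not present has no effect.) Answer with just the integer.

Answer: 8

Derivation:
Tracking the set through each operation:
Start: {12, 14, b, o, w}
Event 1 (add k): added. Set: {12, 14, b, k, o, w}
Event 2 (add m): added. Set: {12, 14, b, k, m, o, w}
Event 3 (add w): already present, no change. Set: {12, 14, b, k, m, o, w}
Event 4 (remove k): removed. Set: {12, 14, b, m, o, w}
Event 5 (add z): added. Set: {12, 14, b, m, o, w, z}
Event 6 (remove x): not present, no change. Set: {12, 14, b, m, o, w, z}
Event 7 (add x): added. Set: {12, 14, b, m, o, w, x, z}

Final set: {12, 14, b, m, o, w, x, z} (size 8)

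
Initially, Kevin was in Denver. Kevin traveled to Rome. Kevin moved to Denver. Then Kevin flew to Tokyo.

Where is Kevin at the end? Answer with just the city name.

Tracking Kevin's location:
Start: Kevin is in Denver.
After move 1: Denver -> Rome. Kevin is in Rome.
After move 2: Rome -> Denver. Kevin is in Denver.
After move 3: Denver -> Tokyo. Kevin is in Tokyo.

Answer: Tokyo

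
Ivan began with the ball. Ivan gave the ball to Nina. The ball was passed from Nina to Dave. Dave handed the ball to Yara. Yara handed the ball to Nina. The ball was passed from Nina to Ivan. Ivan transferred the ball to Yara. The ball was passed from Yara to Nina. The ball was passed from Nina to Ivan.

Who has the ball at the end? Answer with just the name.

Answer: Ivan

Derivation:
Tracking the ball through each event:
Start: Ivan has the ball.
After event 1: Nina has the ball.
After event 2: Dave has the ball.
After event 3: Yara has the ball.
After event 4: Nina has the ball.
After event 5: Ivan has the ball.
After event 6: Yara has the ball.
After event 7: Nina has the ball.
After event 8: Ivan has the ball.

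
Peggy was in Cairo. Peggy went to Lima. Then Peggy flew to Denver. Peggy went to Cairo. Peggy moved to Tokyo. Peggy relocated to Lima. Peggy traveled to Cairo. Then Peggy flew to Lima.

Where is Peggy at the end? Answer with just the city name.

Answer: Lima

Derivation:
Tracking Peggy's location:
Start: Peggy is in Cairo.
After move 1: Cairo -> Lima. Peggy is in Lima.
After move 2: Lima -> Denver. Peggy is in Denver.
After move 3: Denver -> Cairo. Peggy is in Cairo.
After move 4: Cairo -> Tokyo. Peggy is in Tokyo.
After move 5: Tokyo -> Lima. Peggy is in Lima.
After move 6: Lima -> Cairo. Peggy is in Cairo.
After move 7: Cairo -> Lima. Peggy is in Lima.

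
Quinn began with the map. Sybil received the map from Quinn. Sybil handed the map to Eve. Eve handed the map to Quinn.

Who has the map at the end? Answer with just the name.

Answer: Quinn

Derivation:
Tracking the map through each event:
Start: Quinn has the map.
After event 1: Sybil has the map.
After event 2: Eve has the map.
After event 3: Quinn has the map.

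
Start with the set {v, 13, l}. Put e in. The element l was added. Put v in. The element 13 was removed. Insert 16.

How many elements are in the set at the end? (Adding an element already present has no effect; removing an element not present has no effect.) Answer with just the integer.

Answer: 4

Derivation:
Tracking the set through each operation:
Start: {13, l, v}
Event 1 (add e): added. Set: {13, e, l, v}
Event 2 (add l): already present, no change. Set: {13, e, l, v}
Event 3 (add v): already present, no change. Set: {13, e, l, v}
Event 4 (remove 13): removed. Set: {e, l, v}
Event 5 (add 16): added. Set: {16, e, l, v}

Final set: {16, e, l, v} (size 4)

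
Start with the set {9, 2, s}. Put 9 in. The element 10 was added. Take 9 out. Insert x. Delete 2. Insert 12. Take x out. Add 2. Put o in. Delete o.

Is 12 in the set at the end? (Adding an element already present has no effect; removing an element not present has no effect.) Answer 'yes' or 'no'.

Tracking the set through each operation:
Start: {2, 9, s}
Event 1 (add 9): already present, no change. Set: {2, 9, s}
Event 2 (add 10): added. Set: {10, 2, 9, s}
Event 3 (remove 9): removed. Set: {10, 2, s}
Event 4 (add x): added. Set: {10, 2, s, x}
Event 5 (remove 2): removed. Set: {10, s, x}
Event 6 (add 12): added. Set: {10, 12, s, x}
Event 7 (remove x): removed. Set: {10, 12, s}
Event 8 (add 2): added. Set: {10, 12, 2, s}
Event 9 (add o): added. Set: {10, 12, 2, o, s}
Event 10 (remove o): removed. Set: {10, 12, 2, s}

Final set: {10, 12, 2, s} (size 4)
12 is in the final set.

Answer: yes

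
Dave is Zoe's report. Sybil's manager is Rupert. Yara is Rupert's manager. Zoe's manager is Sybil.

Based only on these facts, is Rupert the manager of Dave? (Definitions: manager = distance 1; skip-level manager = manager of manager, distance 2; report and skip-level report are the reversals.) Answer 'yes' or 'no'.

Reconstructing the manager chain from the given facts:
  Yara -> Rupert -> Sybil -> Zoe -> Dave
(each arrow means 'manager of the next')
Positions in the chain (0 = top):
  position of Yara: 0
  position of Rupert: 1
  position of Sybil: 2
  position of Zoe: 3
  position of Dave: 4

Rupert is at position 1, Dave is at position 4; signed distance (j - i) = 3.
'manager' requires j - i = 1. Actual distance is 3, so the relation does NOT hold.

Answer: no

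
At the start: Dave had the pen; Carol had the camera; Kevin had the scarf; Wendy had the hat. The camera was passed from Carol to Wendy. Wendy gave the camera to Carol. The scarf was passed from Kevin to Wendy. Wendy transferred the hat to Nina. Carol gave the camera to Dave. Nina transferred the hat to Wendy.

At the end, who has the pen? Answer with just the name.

Answer: Dave

Derivation:
Tracking all object holders:
Start: pen:Dave, camera:Carol, scarf:Kevin, hat:Wendy
Event 1 (give camera: Carol -> Wendy). State: pen:Dave, camera:Wendy, scarf:Kevin, hat:Wendy
Event 2 (give camera: Wendy -> Carol). State: pen:Dave, camera:Carol, scarf:Kevin, hat:Wendy
Event 3 (give scarf: Kevin -> Wendy). State: pen:Dave, camera:Carol, scarf:Wendy, hat:Wendy
Event 4 (give hat: Wendy -> Nina). State: pen:Dave, camera:Carol, scarf:Wendy, hat:Nina
Event 5 (give camera: Carol -> Dave). State: pen:Dave, camera:Dave, scarf:Wendy, hat:Nina
Event 6 (give hat: Nina -> Wendy). State: pen:Dave, camera:Dave, scarf:Wendy, hat:Wendy

Final state: pen:Dave, camera:Dave, scarf:Wendy, hat:Wendy
The pen is held by Dave.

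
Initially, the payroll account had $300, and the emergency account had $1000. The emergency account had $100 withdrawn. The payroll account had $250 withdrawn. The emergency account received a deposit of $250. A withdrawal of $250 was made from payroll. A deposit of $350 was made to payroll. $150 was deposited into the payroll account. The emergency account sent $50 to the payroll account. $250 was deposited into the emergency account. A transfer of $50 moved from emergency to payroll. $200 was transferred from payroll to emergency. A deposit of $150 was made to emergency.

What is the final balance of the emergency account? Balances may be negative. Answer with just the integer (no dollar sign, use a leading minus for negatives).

Tracking account balances step by step:
Start: payroll=300, emergency=1000
Event 1 (withdraw 100 from emergency): emergency: 1000 - 100 = 900. Balances: payroll=300, emergency=900
Event 2 (withdraw 250 from payroll): payroll: 300 - 250 = 50. Balances: payroll=50, emergency=900
Event 3 (deposit 250 to emergency): emergency: 900 + 250 = 1150. Balances: payroll=50, emergency=1150
Event 4 (withdraw 250 from payroll): payroll: 50 - 250 = -200. Balances: payroll=-200, emergency=1150
Event 5 (deposit 350 to payroll): payroll: -200 + 350 = 150. Balances: payroll=150, emergency=1150
Event 6 (deposit 150 to payroll): payroll: 150 + 150 = 300. Balances: payroll=300, emergency=1150
Event 7 (transfer 50 emergency -> payroll): emergency: 1150 - 50 = 1100, payroll: 300 + 50 = 350. Balances: payroll=350, emergency=1100
Event 8 (deposit 250 to emergency): emergency: 1100 + 250 = 1350. Balances: payroll=350, emergency=1350
Event 9 (transfer 50 emergency -> payroll): emergency: 1350 - 50 = 1300, payroll: 350 + 50 = 400. Balances: payroll=400, emergency=1300
Event 10 (transfer 200 payroll -> emergency): payroll: 400 - 200 = 200, emergency: 1300 + 200 = 1500. Balances: payroll=200, emergency=1500
Event 11 (deposit 150 to emergency): emergency: 1500 + 150 = 1650. Balances: payroll=200, emergency=1650

Final balance of emergency: 1650

Answer: 1650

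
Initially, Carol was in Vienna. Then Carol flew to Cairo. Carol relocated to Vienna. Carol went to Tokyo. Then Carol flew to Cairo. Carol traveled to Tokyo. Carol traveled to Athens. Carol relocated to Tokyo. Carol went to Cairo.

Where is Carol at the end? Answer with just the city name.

Answer: Cairo

Derivation:
Tracking Carol's location:
Start: Carol is in Vienna.
After move 1: Vienna -> Cairo. Carol is in Cairo.
After move 2: Cairo -> Vienna. Carol is in Vienna.
After move 3: Vienna -> Tokyo. Carol is in Tokyo.
After move 4: Tokyo -> Cairo. Carol is in Cairo.
After move 5: Cairo -> Tokyo. Carol is in Tokyo.
After move 6: Tokyo -> Athens. Carol is in Athens.
After move 7: Athens -> Tokyo. Carol is in Tokyo.
After move 8: Tokyo -> Cairo. Carol is in Cairo.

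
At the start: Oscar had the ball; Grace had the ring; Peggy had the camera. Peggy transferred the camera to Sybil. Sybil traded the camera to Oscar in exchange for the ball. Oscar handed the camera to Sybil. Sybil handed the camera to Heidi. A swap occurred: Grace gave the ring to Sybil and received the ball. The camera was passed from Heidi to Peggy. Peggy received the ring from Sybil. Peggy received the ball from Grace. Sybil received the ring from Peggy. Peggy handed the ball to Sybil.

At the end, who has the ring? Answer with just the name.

Answer: Sybil

Derivation:
Tracking all object holders:
Start: ball:Oscar, ring:Grace, camera:Peggy
Event 1 (give camera: Peggy -> Sybil). State: ball:Oscar, ring:Grace, camera:Sybil
Event 2 (swap camera<->ball: now camera:Oscar, ball:Sybil). State: ball:Sybil, ring:Grace, camera:Oscar
Event 3 (give camera: Oscar -> Sybil). State: ball:Sybil, ring:Grace, camera:Sybil
Event 4 (give camera: Sybil -> Heidi). State: ball:Sybil, ring:Grace, camera:Heidi
Event 5 (swap ring<->ball: now ring:Sybil, ball:Grace). State: ball:Grace, ring:Sybil, camera:Heidi
Event 6 (give camera: Heidi -> Peggy). State: ball:Grace, ring:Sybil, camera:Peggy
Event 7 (give ring: Sybil -> Peggy). State: ball:Grace, ring:Peggy, camera:Peggy
Event 8 (give ball: Grace -> Peggy). State: ball:Peggy, ring:Peggy, camera:Peggy
Event 9 (give ring: Peggy -> Sybil). State: ball:Peggy, ring:Sybil, camera:Peggy
Event 10 (give ball: Peggy -> Sybil). State: ball:Sybil, ring:Sybil, camera:Peggy

Final state: ball:Sybil, ring:Sybil, camera:Peggy
The ring is held by Sybil.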